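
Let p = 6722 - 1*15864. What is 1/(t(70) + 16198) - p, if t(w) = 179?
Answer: 149718535/16377 ≈ 9142.0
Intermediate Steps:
p = -9142 (p = 6722 - 15864 = -9142)
1/(t(70) + 16198) - p = 1/(179 + 16198) - 1*(-9142) = 1/16377 + 9142 = 149718535/16377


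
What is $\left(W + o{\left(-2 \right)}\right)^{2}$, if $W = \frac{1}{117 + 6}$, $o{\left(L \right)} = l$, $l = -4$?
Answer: $\frac{241081}{15129} \approx 15.935$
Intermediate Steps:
$o{\left(L \right)} = -4$
$W = \frac{1}{123} \approx 0.0081301$
$\left(W + o{\left(-2 \right)}\right)^{2} = \left(\frac{1}{123} - 4\right)^{2} = \left(- \frac{491}{123}\right)^{2} = \frac{241081}{15129}$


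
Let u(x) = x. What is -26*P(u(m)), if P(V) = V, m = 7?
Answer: -182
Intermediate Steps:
-26*P(u(m)) = -26*7 = -182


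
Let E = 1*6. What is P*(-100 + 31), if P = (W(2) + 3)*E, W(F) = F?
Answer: -2070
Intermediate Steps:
E = 6
P = 30 (P = (2 + 3)*6 = 5*6 = 30)
P*(-100 + 31) = 30*(-100 + 31) = 30*(-69) = -2070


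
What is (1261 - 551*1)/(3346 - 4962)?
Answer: -355/808 ≈ -0.43936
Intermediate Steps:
(1261 - 551*1)/(3346 - 4962) = (1261 - 551)/(-1616) = 710*(-1/1616) = -355/808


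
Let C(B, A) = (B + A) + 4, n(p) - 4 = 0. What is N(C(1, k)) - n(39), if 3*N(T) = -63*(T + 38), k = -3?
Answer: -844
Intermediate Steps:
n(p) = 4 (n(p) = 4 + 0 = 4)
C(B, A) = 4 + A + B (C(B, A) = (A + B) + 4 = 4 + A + B)
N(T) = -798 - 21*T (N(T) = (-63*(T + 38))/3 = (-63*(38 + T))/3 = (-2394 - 63*T)/3 = -798 - 21*T)
N(C(1, k)) - n(39) = (-798 - 21*(4 - 3 + 1)) - 1*4 = (-798 - 21*2) - 4 = (-798 - 42) - 4 = -840 - 4 = -844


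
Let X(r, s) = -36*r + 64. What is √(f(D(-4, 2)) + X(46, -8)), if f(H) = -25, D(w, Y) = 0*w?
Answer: 7*I*√33 ≈ 40.212*I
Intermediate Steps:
D(w, Y) = 0
X(r, s) = 64 - 36*r
√(f(D(-4, 2)) + X(46, -8)) = √(-25 + (64 - 36*46)) = √(-25 + (64 - 1656)) = √(-25 - 1592) = √(-1617) = 7*I*√33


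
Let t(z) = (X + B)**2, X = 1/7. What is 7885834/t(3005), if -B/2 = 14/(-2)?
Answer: 35127806/891 ≈ 39425.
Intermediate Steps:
X = 1/7 ≈ 0.14286
B = 14 (B = -28/(-2) = -28*(-1)/2 = -2*(-7) = 14)
t(z) = 9801/49 (t(z) = (1/7 + 14)**2 = (99/7)**2 = 9801/49)
7885834/t(3005) = 7885834/(9801/49) = 7885834*(49/9801) = 35127806/891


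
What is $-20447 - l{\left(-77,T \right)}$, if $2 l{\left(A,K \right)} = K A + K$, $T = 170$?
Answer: $-13987$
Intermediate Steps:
$l{\left(A,K \right)} = \frac{K}{2} + \frac{A K}{2}$ ($l{\left(A,K \right)} = \frac{K A + K}{2} = \frac{A K + K}{2} = \frac{K + A K}{2} = \frac{K}{2} + \frac{A K}{2}$)
$-20447 - l{\left(-77,T \right)} = -20447 - \frac{1}{2} \cdot 170 \left(1 - 77\right) = -20447 - \frac{1}{2} \cdot 170 \left(-76\right) = -20447 - -6460 = -20447 + 6460 = -13987$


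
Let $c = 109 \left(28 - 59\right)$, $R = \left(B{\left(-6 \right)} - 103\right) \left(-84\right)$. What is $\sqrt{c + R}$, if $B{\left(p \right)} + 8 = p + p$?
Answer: $\sqrt{6953} \approx 83.385$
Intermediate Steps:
$B{\left(p \right)} = -8 + 2 p$ ($B{\left(p \right)} = -8 + \left(p + p\right) = -8 + 2 p$)
$R = 10332$ ($R = \left(\left(-8 + 2 \left(-6\right)\right) - 103\right) \left(-84\right) = \left(\left(-8 - 12\right) - 103\right) \left(-84\right) = \left(-20 - 103\right) \left(-84\right) = \left(-123\right) \left(-84\right) = 10332$)
$c = -3379$ ($c = 109 \left(-31\right) = -3379$)
$\sqrt{c + R} = \sqrt{-3379 + 10332} = \sqrt{6953}$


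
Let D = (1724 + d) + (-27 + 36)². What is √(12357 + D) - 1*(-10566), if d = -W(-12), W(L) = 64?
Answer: 10566 + √14098 ≈ 10685.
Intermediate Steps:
d = -64 (d = -1*64 = -64)
D = 1741 (D = (1724 - 64) + (-27 + 36)² = 1660 + 9² = 1660 + 81 = 1741)
√(12357 + D) - 1*(-10566) = √(12357 + 1741) - 1*(-10566) = √14098 + 10566 = 10566 + √14098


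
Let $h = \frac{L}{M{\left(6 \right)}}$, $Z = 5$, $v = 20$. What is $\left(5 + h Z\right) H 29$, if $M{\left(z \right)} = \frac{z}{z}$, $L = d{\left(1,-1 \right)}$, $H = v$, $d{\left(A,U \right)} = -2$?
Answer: $-2900$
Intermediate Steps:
$H = 20$
$L = -2$
$M{\left(z \right)} = 1$
$h = -2$ ($h = - \frac{2}{1} = \left(-2\right) 1 = -2$)
$\left(5 + h Z\right) H 29 = \left(5 - 10\right) 20 \cdot 29 = \left(-5\right) 20 \cdot 29 = \left(-100\right) 29 = -2900$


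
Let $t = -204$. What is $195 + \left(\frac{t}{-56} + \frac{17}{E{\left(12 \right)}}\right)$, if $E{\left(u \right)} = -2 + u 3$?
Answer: $\frac{1394}{7} \approx 199.14$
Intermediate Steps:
$E{\left(u \right)} = -2 + 3 u$
$195 + \left(\frac{t}{-56} + \frac{17}{E{\left(12 \right)}}\right) = 195 + \left(- \frac{204}{-56} + \frac{17}{-2 + 3 \cdot 12}\right) = 195 + \left(\left(-204\right) \left(- \frac{1}{56}\right) + \frac{17}{-2 + 36}\right) = 195 + \left(\frac{51}{14} + \frac{17}{34}\right) = 195 + \left(\frac{51}{14} + 17 \cdot \frac{1}{34}\right) = 195 + \left(\frac{51}{14} + \frac{1}{2}\right) = 195 + \frac{29}{7} = \frac{1394}{7}$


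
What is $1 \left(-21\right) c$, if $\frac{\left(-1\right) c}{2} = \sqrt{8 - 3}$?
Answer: $42 \sqrt{5} \approx 93.915$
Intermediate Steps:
$c = - 2 \sqrt{5}$ ($c = - 2 \sqrt{8 - 3} = - 2 \sqrt{5} \approx -4.4721$)
$1 \left(-21\right) c = 1 \left(-21\right) \left(- 2 \sqrt{5}\right) = - 21 \left(- 2 \sqrt{5}\right) = 42 \sqrt{5}$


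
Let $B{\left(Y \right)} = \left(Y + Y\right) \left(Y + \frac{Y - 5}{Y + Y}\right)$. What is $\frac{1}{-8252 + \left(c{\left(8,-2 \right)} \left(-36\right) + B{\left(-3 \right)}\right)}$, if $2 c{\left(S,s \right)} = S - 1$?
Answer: $- \frac{1}{8368} \approx -0.0001195$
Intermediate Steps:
$c{\left(S,s \right)} = - \frac{1}{2} + \frac{S}{2}$ ($c{\left(S,s \right)} = \frac{S - 1}{2} = \frac{-1 + S}{2} = - \frac{1}{2} + \frac{S}{2}$)
$B{\left(Y \right)} = 2 Y \left(Y + \frac{-5 + Y}{2 Y}\right)$
$\frac{1}{-8252 + \left(c{\left(8,-2 \right)} \left(-36\right) + B{\left(-3 \right)}\right)} = \frac{1}{-8252 + \left(\left(- \frac{1}{2} + \frac{1}{2} \cdot 8\right) \left(-36\right) - \left(8 - 18\right)\right)} = \frac{1}{-8252 + \left(\left(- \frac{1}{2} + 4\right) \left(-36\right) - -10\right)} = \frac{1}{-8252 + \left(\frac{7}{2} \left(-36\right) - -10\right)} = \frac{1}{-8252 + \left(-126 + 10\right)} = \frac{1}{-8252 - 116} = \frac{1}{-8368} = - \frac{1}{8368}$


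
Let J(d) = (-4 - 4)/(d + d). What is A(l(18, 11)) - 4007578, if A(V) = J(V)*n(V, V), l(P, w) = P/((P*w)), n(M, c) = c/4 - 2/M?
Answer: -4006611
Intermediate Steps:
J(d) = -4/d (J(d) = -8*1/(2*d) = -4/d)
n(M, c) = -2/M + c/4 (n(M, c) = c*(¼) - 2/M = c/4 - 2/M = -2/M + c/4)
l(P, w) = 1/w (l(P, w) = P*(1/(P*w)) = 1/w)
A(V) = -4*(-2/V + V/4)/V (A(V) = (-4/V)*(-2/V + V/4) = -4*(-2/V + V/4)/V)
A(l(18, 11)) - 4007578 = (-1 + 8/(1/11)²) - 4007578 = (-1 + 8/11⁻²) - 4007578 = (-1 + 8*121) - 4007578 = (-1 + 968) - 4007578 = 967 - 4007578 = -4006611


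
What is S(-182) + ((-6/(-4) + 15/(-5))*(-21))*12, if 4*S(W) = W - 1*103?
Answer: 1227/4 ≈ 306.75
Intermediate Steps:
S(W) = -103/4 + W/4 (S(W) = (W - 1*103)/4 = (W - 103)/4 = (-103 + W)/4 = -103/4 + W/4)
S(-182) + ((-6/(-4) + 15/(-5))*(-21))*12 = (-103/4 + (1/4)*(-182)) + ((-6/(-4) + 15/(-5))*(-21))*12 = (-103/4 - 91/2) + ((-6*(-1/4) + 15*(-1/5))*(-21))*12 = -285/4 + ((3/2 - 3)*(-21))*12 = -285/4 - 3/2*(-21)*12 = -285/4 + (63/2)*12 = -285/4 + 378 = 1227/4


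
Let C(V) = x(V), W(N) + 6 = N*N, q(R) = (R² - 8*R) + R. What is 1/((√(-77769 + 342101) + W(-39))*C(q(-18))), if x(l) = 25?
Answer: 303/10154465 - 2*√66083/50772325 ≈ 1.9713e-5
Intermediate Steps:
q(R) = R² - 7*R
W(N) = -6 + N² (W(N) = -6 + N*N = -6 + N²)
C(V) = 25
1/((√(-77769 + 342101) + W(-39))*C(q(-18))) = 1/(√(-77769 + 342101) + (-6 + (-39)²)*25) = (1/25)/(√264332 + (-6 + 1521)) = (1/25)/(2*√66083 + 1515) = (1/25)/(1515 + 2*√66083) = 1/(25*(1515 + 2*√66083))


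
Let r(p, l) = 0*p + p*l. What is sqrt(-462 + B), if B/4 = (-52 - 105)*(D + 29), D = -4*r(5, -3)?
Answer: I*sqrt(56354) ≈ 237.39*I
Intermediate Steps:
r(p, l) = l*p (r(p, l) = 0 + l*p = l*p)
D = 60 (D = -(-12)*5 = -4*(-15) = 60)
B = -55892 (B = 4*((-52 - 105)*(60 + 29)) = 4*(-157*89) = 4*(-13973) = -55892)
sqrt(-462 + B) = sqrt(-462 - 55892) = sqrt(-56354) = I*sqrt(56354)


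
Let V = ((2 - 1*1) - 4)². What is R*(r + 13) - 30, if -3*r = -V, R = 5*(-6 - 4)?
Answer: -830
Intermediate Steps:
V = 9 (V = ((2 - 1) - 4)² = (1 - 4)² = (-3)² = 9)
R = -50 (R = 5*(-10) = -50)
r = 3 (r = -(-1)*9/3 = -⅓*(-9) = 3)
R*(r + 13) - 30 = -50*(3 + 13) - 30 = -50*16 - 30 = -800 - 30 = -830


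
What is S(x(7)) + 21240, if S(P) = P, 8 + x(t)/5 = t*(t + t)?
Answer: 21690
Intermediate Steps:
x(t) = -40 + 10*t**2 (x(t) = -40 + 5*(t*(t + t)) = -40 + 5*(t*(2*t)) = -40 + 5*(2*t**2) = -40 + 10*t**2)
S(x(7)) + 21240 = (-40 + 10*7**2) + 21240 = (-40 + 10*49) + 21240 = (-40 + 490) + 21240 = 450 + 21240 = 21690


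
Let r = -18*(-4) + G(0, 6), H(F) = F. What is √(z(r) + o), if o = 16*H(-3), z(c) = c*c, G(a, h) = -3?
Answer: √4713 ≈ 68.651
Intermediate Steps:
r = 69 (r = -18*(-4) - 3 = -3*(-24) - 3 = 72 - 3 = 69)
z(c) = c²
o = -48 (o = 16*(-3) = -48)
√(z(r) + o) = √(69² - 48) = √(4761 - 48) = √4713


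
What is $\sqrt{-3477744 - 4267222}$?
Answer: $i \sqrt{7744966} \approx 2783.0 i$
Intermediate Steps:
$\sqrt{-3477744 - 4267222} = \sqrt{-7744966} = i \sqrt{7744966}$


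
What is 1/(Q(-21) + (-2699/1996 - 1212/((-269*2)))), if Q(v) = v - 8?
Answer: -536924/15087251 ≈ -0.035588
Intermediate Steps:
Q(v) = -8 + v
1/(Q(-21) + (-2699/1996 - 1212/((-269*2)))) = 1/((-8 - 21) + (-2699/1996 - 1212/((-269*2)))) = 1/(-29 + (-2699*1/1996 - 1212/(-538))) = 1/(-29 + (-2699/1996 - 1212*(-1/538))) = 1/(-29 + (-2699/1996 + 606/269)) = 1/(-29 + 483545/536924) = 1/(-15087251/536924) = -536924/15087251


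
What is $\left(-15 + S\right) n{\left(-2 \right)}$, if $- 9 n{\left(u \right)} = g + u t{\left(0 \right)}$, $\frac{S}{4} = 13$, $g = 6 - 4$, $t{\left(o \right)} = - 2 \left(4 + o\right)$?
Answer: $-74$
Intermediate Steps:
$t{\left(o \right)} = -8 - 2 o$
$g = 2$ ($g = 6 - 4 = 2$)
$S = 52$ ($S = 4 \cdot 13 = 52$)
$n{\left(u \right)} = - \frac{2}{9} + \frac{8 u}{9}$ ($n{\left(u \right)} = - \frac{2 + u \left(-8 - 0\right)}{9} = - \frac{2 + u \left(-8 + 0\right)}{9} = - \frac{2 + u \left(-8\right)}{9} = - \frac{2 - 8 u}{9} = - \frac{2}{9} + \frac{8 u}{9}$)
$\left(-15 + S\right) n{\left(-2 \right)} = \left(-15 + 52\right) \left(- \frac{2}{9} + \frac{8}{9} \left(-2\right)\right) = 37 \left(- \frac{2}{9} - \frac{16}{9}\right) = 37 \left(-2\right) = -74$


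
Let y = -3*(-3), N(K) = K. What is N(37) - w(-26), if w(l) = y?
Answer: 28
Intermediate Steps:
y = 9
w(l) = 9
N(37) - w(-26) = 37 - 1*9 = 37 - 9 = 28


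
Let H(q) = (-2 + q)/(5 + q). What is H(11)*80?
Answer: 45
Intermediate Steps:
H(q) = (-2 + q)/(5 + q)
H(11)*80 = ((-2 + 11)/(5 + 11))*80 = (9/16)*80 = 45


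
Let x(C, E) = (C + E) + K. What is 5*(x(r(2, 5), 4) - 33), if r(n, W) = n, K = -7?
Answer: -170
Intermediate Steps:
x(C, E) = -7 + C + E (x(C, E) = (C + E) - 7 = -7 + C + E)
5*(x(r(2, 5), 4) - 33) = 5*((-7 + 2 + 4) - 33) = 5*(-1 - 33) = 5*(-34) = -170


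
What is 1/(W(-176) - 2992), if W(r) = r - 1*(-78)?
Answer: -1/3090 ≈ -0.00032362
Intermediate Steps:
W(r) = 78 + r (W(r) = r + 78 = 78 + r)
1/(W(-176) - 2992) = 1/((78 - 176) - 2992) = 1/(-98 - 2992) = 1/(-3090) = -1/3090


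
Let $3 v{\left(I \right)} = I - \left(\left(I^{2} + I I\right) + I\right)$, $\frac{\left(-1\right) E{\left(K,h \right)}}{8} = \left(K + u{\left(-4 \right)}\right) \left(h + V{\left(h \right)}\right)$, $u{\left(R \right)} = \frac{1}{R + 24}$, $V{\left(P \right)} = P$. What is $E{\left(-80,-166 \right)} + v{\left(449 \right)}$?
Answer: $- \frac{5201218}{15} \approx -3.4675 \cdot 10^{5}$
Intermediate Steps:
$u{\left(R \right)} = \frac{1}{24 + R}$
$E{\left(K,h \right)} = - 16 h \left(\frac{1}{20} + K\right)$ ($E{\left(K,h \right)} = - 8 \left(K + \frac{1}{24 - 4}\right) \left(h + h\right) = - 8 \left(K + \frac{1}{20}\right) 2 h = - 8 \left(\frac{1}{20} + K\right) 2 h = - 8 \cdot 2 h \left(\frac{1}{20} + K\right) = - 16 h \left(\frac{1}{20} + K\right)$)
$v{\left(I \right)} = - \frac{2 I^{2}}{3}$ ($v{\left(I \right)} = \frac{I - \left(\left(I^{2} + I I\right) + I\right)}{3} = \frac{I - \left(\left(I^{2} + I^{2}\right) + I\right)}{3} = \frac{I - \left(2 I^{2} + I\right)}{3} = \frac{I - \left(I + 2 I^{2}\right)}{3} = \frac{\left(-2\right) I^{2}}{3} = - \frac{2 I^{2}}{3}$)
$E{\left(-80,-166 \right)} + v{\left(449 \right)} = \frac{4}{5} \left(-166\right) \left(-1 - -1600\right) - \frac{2 \cdot 449^{2}}{3} = \frac{4}{5} \left(-166\right) \left(-1 + 1600\right) - \frac{403202}{3} = \frac{4}{5} \left(-166\right) 1599 - \frac{403202}{3} = - \frac{1061736}{5} - \frac{403202}{3} = - \frac{5201218}{15}$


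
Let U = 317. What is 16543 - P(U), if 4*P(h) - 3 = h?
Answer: 16463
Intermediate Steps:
P(h) = ¾ + h/4
16543 - P(U) = 16543 - (¾ + (¼)*317) = 16543 - (¾ + 317/4) = 16543 - 1*80 = 16543 - 80 = 16463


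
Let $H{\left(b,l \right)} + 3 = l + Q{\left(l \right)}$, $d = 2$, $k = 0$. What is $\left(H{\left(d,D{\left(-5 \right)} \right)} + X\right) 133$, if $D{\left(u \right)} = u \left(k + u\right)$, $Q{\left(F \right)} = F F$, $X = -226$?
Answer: $55993$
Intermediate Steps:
$Q{\left(F \right)} = F^{2}$
$D{\left(u \right)} = u^{2}$ ($D{\left(u \right)} = u \left(0 + u\right) = u u = u^{2}$)
$H{\left(b,l \right)} = -3 + l + l^{2}$ ($H{\left(b,l \right)} = -3 + \left(l + l^{2}\right) = -3 + l + l^{2}$)
$\left(H{\left(d,D{\left(-5 \right)} \right)} + X\right) 133 = \left(\left(-3 + \left(-5\right)^{2} + \left(\left(-5\right)^{2}\right)^{2}\right) - 226\right) 133 = \left(\left(-3 + 25 + 25^{2}\right) - 226\right) 133 = \left(\left(-3 + 25 + 625\right) - 226\right) 133 = \left(647 - 226\right) 133 = 421 \cdot 133 = 55993$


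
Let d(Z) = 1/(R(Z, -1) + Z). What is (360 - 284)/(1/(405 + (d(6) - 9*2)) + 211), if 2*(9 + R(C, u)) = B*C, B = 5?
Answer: 353020/980107 ≈ 0.36019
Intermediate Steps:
R(C, u) = -9 + 5*C/2 (R(C, u) = -9 + (5*C)/2 = -9 + 5*C/2)
d(Z) = 1/(-9 + 7*Z/2) (d(Z) = 1/((-9 + 5*Z/2) + Z) = 1/(-9 + 7*Z/2))
(360 - 284)/(1/(405 + (d(6) - 9*2)) + 211) = (360 - 284)/(1/(405 + (2/(-18 + 7*6) - 9*2)) + 211) = 76/(1/(405 + (2/(-18 + 42) - 18)) + 211) = 76/(1/(405 + (2/24 - 18)) + 211) = 76/(1/(405 + (2*(1/24) - 18)) + 211) = 76/(1/(405 + (1/12 - 18)) + 211) = 76/(1/(405 - 215/12) + 211) = 76/(1/(4645/12) + 211) = 76/(12/4645 + 211) = 76/(980107/4645) = 76*(4645/980107) = 353020/980107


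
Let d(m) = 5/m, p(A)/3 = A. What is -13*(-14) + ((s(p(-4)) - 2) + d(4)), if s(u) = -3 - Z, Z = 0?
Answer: 713/4 ≈ 178.25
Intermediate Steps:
p(A) = 3*A
s(u) = -3 (s(u) = -3 - 1*0 = -3 + 0 = -3)
-13*(-14) + ((s(p(-4)) - 2) + d(4)) = -13*(-14) + ((-3 - 2) + 5/4) = 182 + (-5 + 5*(¼)) = 182 + (-5 + 5/4) = 182 - 15/4 = 713/4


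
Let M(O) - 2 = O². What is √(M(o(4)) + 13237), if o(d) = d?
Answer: √13255 ≈ 115.13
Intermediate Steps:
M(O) = 2 + O²
√(M(o(4)) + 13237) = √((2 + 4²) + 13237) = √((2 + 16) + 13237) = √(18 + 13237) = √13255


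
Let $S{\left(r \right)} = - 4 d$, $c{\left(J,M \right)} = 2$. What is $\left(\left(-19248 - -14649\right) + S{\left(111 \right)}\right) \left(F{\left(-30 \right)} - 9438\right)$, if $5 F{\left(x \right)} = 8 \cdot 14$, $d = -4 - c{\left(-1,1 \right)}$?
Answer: $43076370$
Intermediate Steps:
$d = -6$ ($d = -4 - 2 = -6$)
$S{\left(r \right)} = 24$ ($S{\left(r \right)} = \left(-4\right) \left(-6\right) = 24$)
$F{\left(x \right)} = \frac{112}{5}$ ($F{\left(x \right)} = \frac{8 \cdot 14}{5} = \frac{1}{5} \cdot 112 = \frac{112}{5}$)
$\left(\left(-19248 - -14649\right) + S{\left(111 \right)}\right) \left(F{\left(-30 \right)} - 9438\right) = \left(\left(-19248 - -14649\right) + 24\right) \left(\frac{112}{5} - 9438\right) = \left(\left(-19248 + 14649\right) + 24\right) \left(- \frac{47078}{5}\right) = \left(-4599 + 24\right) \left(- \frac{47078}{5}\right) = \left(-4575\right) \left(- \frac{47078}{5}\right) = 43076370$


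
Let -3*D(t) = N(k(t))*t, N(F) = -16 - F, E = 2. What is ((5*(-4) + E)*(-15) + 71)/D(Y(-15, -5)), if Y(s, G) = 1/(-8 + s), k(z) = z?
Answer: -541167/367 ≈ -1474.6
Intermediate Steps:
D(t) = -t*(-16 - t)/3 (D(t) = -(-16 - t)*t/3 = -t*(-16 - t)/3)
((5*(-4) + E)*(-15) + 71)/D(Y(-15, -5)) = ((5*(-4) + 2)*(-15) + 71)/(((16 + 1/(-8 - 15))/(3*(-8 - 15)))) = ((-20 + 2)*(-15) + 71)/(((1/3)*(16 + 1/(-23))/(-23))) = (-18*(-15) + 71)/(((1/3)*(-1/23)*(16 - 1/23))) = (270 + 71)/(((1/3)*(-1/23)*(367/23))) = 341/(-367/1587) = 341*(-1587/367) = -541167/367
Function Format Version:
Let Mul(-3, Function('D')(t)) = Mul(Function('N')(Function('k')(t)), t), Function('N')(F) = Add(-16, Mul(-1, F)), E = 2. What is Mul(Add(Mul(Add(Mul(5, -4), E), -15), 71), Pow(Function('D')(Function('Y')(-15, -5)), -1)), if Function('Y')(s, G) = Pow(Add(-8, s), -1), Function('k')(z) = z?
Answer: Rational(-541167, 367) ≈ -1474.6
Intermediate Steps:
Function('D')(t) = Mul(Rational(-1, 3), t, Add(-16, Mul(-1, t))) (Function('D')(t) = Mul(Rational(-1, 3), Mul(Add(-16, Mul(-1, t)), t)) = Mul(Rational(-1, 3), Mul(t, Add(-16, Mul(-1, t)))) = Mul(Rational(-1, 3), t, Add(-16, Mul(-1, t))))
Mul(Add(Mul(Add(Mul(5, -4), E), -15), 71), Pow(Function('D')(Function('Y')(-15, -5)), -1)) = Mul(Add(Mul(Add(Mul(5, -4), 2), -15), 71), Pow(Mul(Rational(1, 3), Pow(Add(-8, -15), -1), Add(16, Pow(Add(-8, -15), -1))), -1)) = Mul(Add(Mul(Add(-20, 2), -15), 71), Pow(Mul(Rational(1, 3), Pow(-23, -1), Add(16, Pow(-23, -1))), -1)) = Mul(Add(Mul(-18, -15), 71), Pow(Mul(Rational(1, 3), Rational(-1, 23), Add(16, Rational(-1, 23))), -1)) = Mul(Add(270, 71), Pow(Mul(Rational(1, 3), Rational(-1, 23), Rational(367, 23)), -1)) = Mul(341, Pow(Rational(-367, 1587), -1)) = Mul(341, Rational(-1587, 367)) = Rational(-541167, 367)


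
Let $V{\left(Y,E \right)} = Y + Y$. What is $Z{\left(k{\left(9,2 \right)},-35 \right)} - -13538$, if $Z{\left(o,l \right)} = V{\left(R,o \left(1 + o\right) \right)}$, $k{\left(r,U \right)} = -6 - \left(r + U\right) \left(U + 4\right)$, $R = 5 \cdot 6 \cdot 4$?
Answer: $13778$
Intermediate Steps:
$R = 120$ ($R = 30 \cdot 4 = 120$)
$k{\left(r,U \right)} = -6 - \left(4 + U\right) \left(U + r\right)$ ($k{\left(r,U \right)} = -6 - \left(U + r\right) \left(4 + U\right) = -6 - \left(4 + U\right) \left(U + r\right)$)
$V{\left(Y,E \right)} = 2 Y$
$Z{\left(o,l \right)} = 240$ ($Z{\left(o,l \right)} = 2 \cdot 120 = 240$)
$Z{\left(k{\left(9,2 \right)},-35 \right)} - -13538 = 240 - -13538 = 240 + 13538 = 13778$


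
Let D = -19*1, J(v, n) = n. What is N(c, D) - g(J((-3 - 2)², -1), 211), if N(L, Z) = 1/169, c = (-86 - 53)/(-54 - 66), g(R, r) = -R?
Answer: -168/169 ≈ -0.99408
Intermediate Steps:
D = -19
c = 139/120 (c = -139/(-120) = -139*(-1/120) = 139/120 ≈ 1.1583)
N(L, Z) = 1/169
N(c, D) - g(J((-3 - 2)², -1), 211) = 1/169 - (-1)*(-1) = 1/169 - 1*1 = 1/169 - 1 = -168/169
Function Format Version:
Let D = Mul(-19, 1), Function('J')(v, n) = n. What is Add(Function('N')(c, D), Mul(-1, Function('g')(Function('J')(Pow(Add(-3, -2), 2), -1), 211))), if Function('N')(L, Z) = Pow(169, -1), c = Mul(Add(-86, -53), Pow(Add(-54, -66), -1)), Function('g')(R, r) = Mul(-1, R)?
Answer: Rational(-168, 169) ≈ -0.99408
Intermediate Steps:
D = -19
c = Rational(139, 120) (c = Mul(-139, Pow(-120, -1)) = Mul(-139, Rational(-1, 120)) = Rational(139, 120) ≈ 1.1583)
Function('N')(L, Z) = Rational(1, 169)
Add(Function('N')(c, D), Mul(-1, Function('g')(Function('J')(Pow(Add(-3, -2), 2), -1), 211))) = Add(Rational(1, 169), Mul(-1, Mul(-1, -1))) = Add(Rational(1, 169), Mul(-1, 1)) = Add(Rational(1, 169), -1) = Rational(-168, 169)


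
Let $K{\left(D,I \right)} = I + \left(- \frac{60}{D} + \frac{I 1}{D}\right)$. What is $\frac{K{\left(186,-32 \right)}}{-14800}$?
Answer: $\frac{1511}{688200} \approx 0.0021956$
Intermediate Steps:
$K{\left(D,I \right)} = I - \frac{60}{D} + \frac{I}{D}$ ($K{\left(D,I \right)} = I + \left(- \frac{60}{D} + \frac{I}{D}\right) = I - \frac{60}{D} + \frac{I}{D}$)
$\frac{K{\left(186,-32 \right)}}{-14800} = \frac{\frac{1}{186} \left(-60 - 32 + 186 \left(-32\right)\right)}{-14800} = \frac{-60 - 32 - 5952}{186} \left(- \frac{1}{14800}\right) = \frac{1}{186} \left(-6044\right) \left(- \frac{1}{14800}\right) = \left(- \frac{3022}{93}\right) \left(- \frac{1}{14800}\right) = \frac{1511}{688200}$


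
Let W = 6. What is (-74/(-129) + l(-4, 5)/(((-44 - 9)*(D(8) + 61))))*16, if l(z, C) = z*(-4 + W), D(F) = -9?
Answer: 819904/88881 ≈ 9.2247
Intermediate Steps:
l(z, C) = 2*z (l(z, C) = z*(-4 + 6) = z*2 = 2*z)
(-74/(-129) + l(-4, 5)/(((-44 - 9)*(D(8) + 61))))*16 = (-74/(-129) + (2*(-4))/(((-44 - 9)*(-9 + 61))))*16 = (-74*(-1/129) - 8/((-53*52)))*16 = (74/129 - 8/(-2756))*16 = (74/129 - 8*(-1/2756))*16 = (74/129 + 2/689)*16 = (51244/88881)*16 = 819904/88881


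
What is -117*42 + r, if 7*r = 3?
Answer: -34395/7 ≈ -4913.6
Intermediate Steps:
r = 3/7 (r = (1/7)*3 = 3/7 ≈ 0.42857)
-117*42 + r = -117*42 + 3/7 = -4914 + 3/7 = -34395/7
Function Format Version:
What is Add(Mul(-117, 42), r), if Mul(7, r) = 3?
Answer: Rational(-34395, 7) ≈ -4913.6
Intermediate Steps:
r = Rational(3, 7) (r = Mul(Rational(1, 7), 3) = Rational(3, 7) ≈ 0.42857)
Add(Mul(-117, 42), r) = Add(Mul(-117, 42), Rational(3, 7)) = Add(-4914, Rational(3, 7)) = Rational(-34395, 7)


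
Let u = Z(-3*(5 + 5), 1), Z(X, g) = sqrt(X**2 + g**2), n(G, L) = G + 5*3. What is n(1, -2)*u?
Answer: 16*sqrt(901) ≈ 480.27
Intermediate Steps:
n(G, L) = 15 + G (n(G, L) = G + 15 = 15 + G)
u = sqrt(901) (u = sqrt((-3*(5 + 5))**2 + 1**2) = sqrt((-3*10)**2 + 1) = sqrt((-30)**2 + 1) = sqrt(900 + 1) = sqrt(901) ≈ 30.017)
n(1, -2)*u = (15 + 1)*sqrt(901) = 16*sqrt(901)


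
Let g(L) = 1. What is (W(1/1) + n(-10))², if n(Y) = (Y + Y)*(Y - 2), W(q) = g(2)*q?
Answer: 58081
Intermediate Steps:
W(q) = q (W(q) = 1*q = q)
n(Y) = 2*Y*(-2 + Y) (n(Y) = (2*Y)*(-2 + Y) = 2*Y*(-2 + Y))
(W(1/1) + n(-10))² = (1/1 + 2*(-10)*(-2 - 10))² = (1 + 2*(-10)*(-12))² = (1 + 240)² = 241² = 58081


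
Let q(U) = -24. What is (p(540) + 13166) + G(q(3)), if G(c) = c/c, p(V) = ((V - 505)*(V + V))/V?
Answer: 13237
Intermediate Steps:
p(V) = -1010 + 2*V (p(V) = ((-505 + V)*(2*V))/V = (2*V*(-505 + V))/V = -1010 + 2*V)
G(c) = 1
(p(540) + 13166) + G(q(3)) = ((-1010 + 2*540) + 13166) + 1 = ((-1010 + 1080) + 13166) + 1 = (70 + 13166) + 1 = 13236 + 1 = 13237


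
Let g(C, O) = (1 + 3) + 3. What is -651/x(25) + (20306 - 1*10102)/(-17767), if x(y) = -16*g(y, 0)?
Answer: 1489067/284272 ≈ 5.2382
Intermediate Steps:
g(C, O) = 7 (g(C, O) = 4 + 3 = 7)
x(y) = -112 (x(y) = -16*7 = -112)
-651/x(25) + (20306 - 1*10102)/(-17767) = -651/(-112) + (20306 - 1*10102)/(-17767) = -651*(-1/112) + (20306 - 10102)*(-1/17767) = 93/16 + 10204*(-1/17767) = 93/16 - 10204/17767 = 1489067/284272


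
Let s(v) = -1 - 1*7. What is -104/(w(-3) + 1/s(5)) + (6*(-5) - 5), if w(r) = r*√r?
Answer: (-840*√3 - 797*I)/(-I + 24*√3) ≈ -34.519 - 20.003*I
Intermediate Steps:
s(v) = -8 (s(v) = -1 - 7 = -8)
w(r) = r^(3/2)
-104/(w(-3) + 1/s(5)) + (6*(-5) - 5) = -104/((-3)^(3/2) + 1/(-8)) + (6*(-5) - 5) = -104/(-3*I*√3 - ⅛) + (-30 - 5) = -104/(-⅛ - 3*I*√3) - 35 = -35 - 104/(-⅛ - 3*I*√3)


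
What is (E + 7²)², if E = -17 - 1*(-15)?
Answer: 2209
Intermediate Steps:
E = -2 (E = -17 + 15 = -2)
(E + 7²)² = (-2 + 7²)² = (-2 + 49)² = 47² = 2209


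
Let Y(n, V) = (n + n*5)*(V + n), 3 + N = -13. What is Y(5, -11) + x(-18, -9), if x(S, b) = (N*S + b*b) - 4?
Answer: 185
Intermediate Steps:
N = -16 (N = -3 - 13 = -16)
Y(n, V) = 6*n*(V + n) (Y(n, V) = (n + 5*n)*(V + n) = (6*n)*(V + n) = 6*n*(V + n))
x(S, b) = -4 + b² - 16*S (x(S, b) = (-16*S + b*b) - 4 = (-16*S + b²) - 4 = (b² - 16*S) - 4 = -4 + b² - 16*S)
Y(5, -11) + x(-18, -9) = 6*5*(-11 + 5) + (-4 + (-9)² - 16*(-18)) = 6*5*(-6) + (-4 + 81 + 288) = -180 + 365 = 185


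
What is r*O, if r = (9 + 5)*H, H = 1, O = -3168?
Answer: -44352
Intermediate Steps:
r = 14 (r = (9 + 5)*1 = 14*1 = 14)
r*O = 14*(-3168) = -44352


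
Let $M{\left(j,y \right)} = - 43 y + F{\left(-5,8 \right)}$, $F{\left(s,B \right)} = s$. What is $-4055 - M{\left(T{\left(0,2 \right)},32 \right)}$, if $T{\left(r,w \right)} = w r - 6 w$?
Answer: $-2674$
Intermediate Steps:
$T{\left(r,w \right)} = - 6 w + r w$ ($T{\left(r,w \right)} = r w - 6 w = - 6 w + r w$)
$M{\left(j,y \right)} = -5 - 43 y$ ($M{\left(j,y \right)} = - 43 y - 5 = -5 - 43 y$)
$-4055 - M{\left(T{\left(0,2 \right)},32 \right)} = -4055 - \left(-5 - 1376\right) = -4055 - -1381 = -4055 + 1381 = -2674$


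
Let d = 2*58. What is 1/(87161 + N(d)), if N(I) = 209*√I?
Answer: 87161/7591972925 - 418*√29/7591972925 ≈ 1.1184e-5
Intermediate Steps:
d = 116
1/(87161 + N(d)) = 1/(87161 + 209*√116) = 1/(87161 + 209*(2*√29)) = 1/(87161 + 418*√29)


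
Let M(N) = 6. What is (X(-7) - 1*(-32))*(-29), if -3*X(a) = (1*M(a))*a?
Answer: -1334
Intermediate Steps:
X(a) = -2*a (X(a) = -1*6*a/3 = -2*a)
(X(-7) - 1*(-32))*(-29) = (-2*(-7) - 1*(-32))*(-29) = (14 + 32)*(-29) = 46*(-29) = -1334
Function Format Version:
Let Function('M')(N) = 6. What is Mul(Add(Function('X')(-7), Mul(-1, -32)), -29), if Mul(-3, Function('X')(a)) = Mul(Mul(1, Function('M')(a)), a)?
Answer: -1334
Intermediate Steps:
Function('X')(a) = Mul(-2, a) (Function('X')(a) = Mul(Rational(-1, 3), Mul(Mul(1, 6), a)) = Mul(Rational(-1, 3), Mul(6, a)) = Mul(-2, a))
Mul(Add(Function('X')(-7), Mul(-1, -32)), -29) = Mul(Add(Mul(-2, -7), Mul(-1, -32)), -29) = Mul(Add(14, 32), -29) = Mul(46, -29) = -1334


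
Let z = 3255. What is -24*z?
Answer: -78120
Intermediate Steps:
-24*z = -24*3255 = -78120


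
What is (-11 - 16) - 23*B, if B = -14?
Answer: 295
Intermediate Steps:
(-11 - 16) - 23*B = (-11 - 16) - 23*(-14) = -27 + 322 = 295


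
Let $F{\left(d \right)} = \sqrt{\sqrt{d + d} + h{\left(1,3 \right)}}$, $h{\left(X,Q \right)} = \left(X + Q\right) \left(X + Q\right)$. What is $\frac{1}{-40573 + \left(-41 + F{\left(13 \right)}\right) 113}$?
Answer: $- \frac{1}{45206 - 113 \sqrt{16 + \sqrt{26}}} \approx -2.2378 \cdot 10^{-5}$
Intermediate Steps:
$h{\left(X,Q \right)} = \left(Q + X\right)^{2}$ ($h{\left(X,Q \right)} = \left(Q + X\right) \left(Q + X\right) = \left(Q + X\right)^{2}$)
$F{\left(d \right)} = \sqrt{16 + \sqrt{2} \sqrt{d}}$ ($F{\left(d \right)} = \sqrt{\sqrt{d + d} + \left(3 + 1\right)^{2}} = \sqrt{\sqrt{2 d} + 4^{2}} = \sqrt{\sqrt{2} \sqrt{d} + 16} = \sqrt{16 + \sqrt{2} \sqrt{d}}$)
$\frac{1}{-40573 + \left(-41 + F{\left(13 \right)}\right) 113} = \frac{1}{-40573 + \left(-41 + \sqrt{16 + \sqrt{2} \sqrt{13}}\right) 113} = \frac{1}{-40573 + \left(-41 + \sqrt{16 + \sqrt{26}}\right) 113} = \frac{1}{-40573 - \left(4633 - 113 \sqrt{16 + \sqrt{26}}\right)} = \frac{1}{-45206 + 113 \sqrt{16 + \sqrt{26}}}$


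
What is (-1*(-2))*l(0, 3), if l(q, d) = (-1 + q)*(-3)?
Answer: 6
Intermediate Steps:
l(q, d) = 3 - 3*q
(-1*(-2))*l(0, 3) = (-1*(-2))*(3 - 3*0) = 2*(3 + 0) = 2*3 = 6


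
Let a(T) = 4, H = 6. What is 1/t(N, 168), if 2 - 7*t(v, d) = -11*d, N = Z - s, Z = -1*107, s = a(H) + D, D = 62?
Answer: 7/1850 ≈ 0.0037838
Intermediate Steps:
s = 66 (s = 4 + 62 = 66)
Z = -107
N = -173 (N = -107 - 1*66 = -107 - 66 = -173)
t(v, d) = 2/7 + 11*d/7 (t(v, d) = 2/7 - (-11)*d/7 = 2/7 + 11*d/7)
1/t(N, 168) = 1/(2/7 + (11/7)*168) = 1/(2/7 + 264) = 1/(1850/7) = 7/1850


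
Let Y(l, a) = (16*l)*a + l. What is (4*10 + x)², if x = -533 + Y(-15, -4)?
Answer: 204304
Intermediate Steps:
Y(l, a) = l + 16*a*l (Y(l, a) = 16*a*l + l = l + 16*a*l)
x = 412 (x = -533 - 15*(1 + 16*(-4)) = -533 - 15*(1 - 64) = -533 - 15*(-63) = -533 + 945 = 412)
(4*10 + x)² = (4*10 + 412)² = (40 + 412)² = 452² = 204304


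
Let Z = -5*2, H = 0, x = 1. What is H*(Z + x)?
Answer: 0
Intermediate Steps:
Z = -10
H*(Z + x) = 0*(-10 + 1) = 0*(-9) = 0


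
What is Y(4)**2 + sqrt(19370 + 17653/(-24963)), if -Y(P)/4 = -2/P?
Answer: 4 + sqrt(12070001345691)/24963 ≈ 143.17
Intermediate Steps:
Y(P) = 8/P (Y(P) = -(-8)/P = 8/P)
Y(4)**2 + sqrt(19370 + 17653/(-24963)) = (8/4)**2 + sqrt(19370 + 17653/(-24963)) = (8*(1/4))**2 + sqrt(19370 + 17653*(-1/24963)) = 2**2 + sqrt(19370 - 17653/24963) = 4 + sqrt(483515657/24963) = 4 + sqrt(12070001345691)/24963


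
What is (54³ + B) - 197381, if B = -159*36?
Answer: -45641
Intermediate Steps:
B = -5724
(54³ + B) - 197381 = (54³ - 5724) - 197381 = (157464 - 5724) - 197381 = 151740 - 197381 = -45641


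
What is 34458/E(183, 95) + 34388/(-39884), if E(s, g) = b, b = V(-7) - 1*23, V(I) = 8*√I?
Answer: -7910755783/9741667 - 275664*I*√7/977 ≈ -812.05 - 746.51*I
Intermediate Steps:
b = -23 + 8*I*√7 (b = 8*√(-7) - 1*23 = 8*(I*√7) - 23 = 8*I*√7 - 23 = -23 + 8*I*√7 ≈ -23.0 + 21.166*I)
E(s, g) = -23 + 8*I*√7
34458/E(183, 95) + 34388/(-39884) = 34458/(-23 + 8*I*√7) + 34388/(-39884) = 34458/(-23 + 8*I*√7) + 34388*(-1/39884) = 34458/(-23 + 8*I*√7) - 8597/9971 = -8597/9971 + 34458/(-23 + 8*I*√7)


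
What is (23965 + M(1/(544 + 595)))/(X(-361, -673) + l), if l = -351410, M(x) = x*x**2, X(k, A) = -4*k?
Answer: -17705924577168/258563388298477 ≈ -0.068478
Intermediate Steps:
M(x) = x**3
(23965 + M(1/(544 + 595)))/(X(-361, -673) + l) = (23965 + (1/(544 + 595))**3)/(-4*(-361) - 351410) = (23965 + (1/1139)**3)/(1444 - 351410) = (23965 + (1/1139)**3)/(-349966) = (23965 + 1/1477648619)*(-1/349966) = (35411849154336/1477648619)*(-1/349966) = -17705924577168/258563388298477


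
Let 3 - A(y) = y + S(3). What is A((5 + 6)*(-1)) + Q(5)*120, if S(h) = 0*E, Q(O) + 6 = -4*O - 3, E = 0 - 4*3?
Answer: -3466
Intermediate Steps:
E = -12 (E = 0 - 12 = -12)
Q(O) = -9 - 4*O (Q(O) = -6 + (-4*O - 3) = -6 + (-3 - 4*O) = -9 - 4*O)
S(h) = 0 (S(h) = 0*(-12) = 0)
A(y) = 3 - y (A(y) = 3 - (y + 0) = 3 - y)
A((5 + 6)*(-1)) + Q(5)*120 = (3 - (5 + 6)*(-1)) + (-9 - 4*5)*120 = (3 - 11*(-1)) + (-9 - 20)*120 = (3 - 1*(-11)) - 29*120 = (3 + 11) - 3480 = 14 - 3480 = -3466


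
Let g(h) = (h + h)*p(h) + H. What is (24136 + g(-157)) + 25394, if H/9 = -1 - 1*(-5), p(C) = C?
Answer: 98864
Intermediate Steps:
H = 36 (H = 9*(-1 - 1*(-5)) = 9*(-1 + 5) = 9*4 = 36)
g(h) = 36 + 2*h² (g(h) = (h + h)*h + 36 = (2*h)*h + 36 = 2*h² + 36 = 36 + 2*h²)
(24136 + g(-157)) + 25394 = (24136 + (36 + 2*(-157)²)) + 25394 = (24136 + (36 + 2*24649)) + 25394 = (24136 + (36 + 49298)) + 25394 = (24136 + 49334) + 25394 = 73470 + 25394 = 98864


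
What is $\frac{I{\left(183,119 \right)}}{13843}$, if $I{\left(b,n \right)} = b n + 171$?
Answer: $\frac{21948}{13843} \approx 1.5855$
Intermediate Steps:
$I{\left(b,n \right)} = 171 + b n$
$\frac{I{\left(183,119 \right)}}{13843} = \frac{171 + 183 \cdot 119}{13843} = \left(171 + 21777\right) \frac{1}{13843} = 21948 \cdot \frac{1}{13843} = \frac{21948}{13843}$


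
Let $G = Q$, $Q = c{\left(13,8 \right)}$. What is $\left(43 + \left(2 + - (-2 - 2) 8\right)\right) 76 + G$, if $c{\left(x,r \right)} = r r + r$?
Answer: $5924$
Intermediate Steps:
$c{\left(x,r \right)} = r + r^{2}$ ($c{\left(x,r \right)} = r^{2} + r = r + r^{2}$)
$Q = 72$ ($Q = 8 \left(1 + 8\right) = 8 \cdot 9 = 72$)
$G = 72$
$\left(43 + \left(2 + - (-2 - 2) 8\right)\right) 76 + G = \left(43 + \left(2 + - (-2 - 2) 8\right)\right) 76 + 72 = \left(43 + \left(2 + \left(-1\right) \left(-4\right) 8\right)\right) 76 + 72 = \left(43 + \left(2 + 4 \cdot 8\right)\right) 76 + 72 = \left(43 + \left(2 + 32\right)\right) 76 + 72 = \left(43 + 34\right) 76 + 72 = 77 \cdot 76 + 72 = 5852 + 72 = 5924$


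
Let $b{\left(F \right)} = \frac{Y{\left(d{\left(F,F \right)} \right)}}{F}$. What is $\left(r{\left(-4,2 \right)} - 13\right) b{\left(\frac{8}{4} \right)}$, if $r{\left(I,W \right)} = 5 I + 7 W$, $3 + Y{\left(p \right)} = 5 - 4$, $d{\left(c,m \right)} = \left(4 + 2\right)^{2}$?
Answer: $19$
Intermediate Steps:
$d{\left(c,m \right)} = 36$ ($d{\left(c,m \right)} = 6^{2} = 36$)
$Y{\left(p \right)} = -2$ ($Y{\left(p \right)} = -3 + \left(5 - 4\right) = -3 + 1 = -2$)
$b{\left(F \right)} = - \frac{2}{F}$
$\left(r{\left(-4,2 \right)} - 13\right) b{\left(\frac{8}{4} \right)} = \left(\left(5 \left(-4\right) + 7 \cdot 2\right) - 13\right) \left(- \frac{2}{8 \cdot \frac{1}{4}}\right) = \left(\left(-20 + 14\right) - 13\right) \left(- \frac{2}{8 \cdot \frac{1}{4}}\right) = \left(-6 - 13\right) \left(- \frac{2}{2}\right) = - 19 \left(\left(-2\right) \frac{1}{2}\right) = \left(-19\right) \left(-1\right) = 19$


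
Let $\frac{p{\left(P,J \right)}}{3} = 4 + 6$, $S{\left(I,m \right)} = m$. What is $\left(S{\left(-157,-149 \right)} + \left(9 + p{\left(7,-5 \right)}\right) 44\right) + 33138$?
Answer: $34705$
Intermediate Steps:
$p{\left(P,J \right)} = 30$ ($p{\left(P,J \right)} = 3 \left(4 + 6\right) = 3 \cdot 10 = 30$)
$\left(S{\left(-157,-149 \right)} + \left(9 + p{\left(7,-5 \right)}\right) 44\right) + 33138 = \left(-149 + \left(9 + 30\right) 44\right) + 33138 = \left(-149 + 39 \cdot 44\right) + 33138 = \left(-149 + 1716\right) + 33138 = 1567 + 33138 = 34705$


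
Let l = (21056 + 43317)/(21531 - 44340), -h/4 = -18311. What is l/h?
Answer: -64373/1670622396 ≈ -3.8532e-5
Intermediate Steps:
h = 73244 (h = -4*(-18311) = 73244)
l = -64373/22809 (l = 64373/(-22809) = 64373*(-1/22809) = -64373/22809 ≈ -2.8223)
l/h = -64373/22809/73244 = -64373/22809*1/73244 = -64373/1670622396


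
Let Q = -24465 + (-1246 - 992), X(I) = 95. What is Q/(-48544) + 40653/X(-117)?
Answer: 1975996017/4611680 ≈ 428.48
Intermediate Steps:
Q = -26703 (Q = -24465 - 2238 = -26703)
Q/(-48544) + 40653/X(-117) = -26703/(-48544) + 40653/95 = -26703*(-1/48544) + 40653*(1/95) = 26703/48544 + 40653/95 = 1975996017/4611680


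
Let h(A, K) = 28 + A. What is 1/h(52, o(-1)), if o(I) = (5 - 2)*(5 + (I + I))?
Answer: 1/80 ≈ 0.012500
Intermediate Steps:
o(I) = 15 + 6*I (o(I) = 3*(5 + 2*I) = 15 + 6*I)
1/h(52, o(-1)) = 1/(28 + 52) = 1/80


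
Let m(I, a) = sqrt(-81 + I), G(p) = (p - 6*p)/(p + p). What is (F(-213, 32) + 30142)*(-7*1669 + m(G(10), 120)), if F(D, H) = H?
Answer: -352522842 + 15087*I*sqrt(334) ≈ -3.5252e+8 + 2.7573e+5*I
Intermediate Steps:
G(p) = -5/2 (G(p) = (-5*p)/((2*p)) = (-5*p)*(1/(2*p)) = -5/2)
(F(-213, 32) + 30142)*(-7*1669 + m(G(10), 120)) = (32 + 30142)*(-7*1669 + sqrt(-81 - 5/2)) = 30174*(-11683 + sqrt(-167/2)) = 30174*(-11683 + I*sqrt(334)/2) = -352522842 + 15087*I*sqrt(334)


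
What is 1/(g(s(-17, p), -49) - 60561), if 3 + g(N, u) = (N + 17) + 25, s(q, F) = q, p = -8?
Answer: -1/60539 ≈ -1.6518e-5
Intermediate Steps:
g(N, u) = 39 + N (g(N, u) = -3 + ((N + 17) + 25) = -3 + ((17 + N) + 25) = -3 + (42 + N) = 39 + N)
1/(g(s(-17, p), -49) - 60561) = 1/((39 - 17) - 60561) = 1/(22 - 60561) = 1/(-60539) = -1/60539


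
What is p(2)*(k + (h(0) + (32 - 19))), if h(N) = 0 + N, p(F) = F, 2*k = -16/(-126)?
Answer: 1646/63 ≈ 26.127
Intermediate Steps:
k = 4/63 (k = (-16/(-126))/2 = (-16*(-1/126))/2 = (½)*(8/63) = 4/63 ≈ 0.063492)
h(N) = N
p(2)*(k + (h(0) + (32 - 19))) = 2*(4/63 + (0 + (32 - 19))) = 2*(4/63 + (0 + 13)) = 2*(4/63 + 13) = 2*(823/63) = 1646/63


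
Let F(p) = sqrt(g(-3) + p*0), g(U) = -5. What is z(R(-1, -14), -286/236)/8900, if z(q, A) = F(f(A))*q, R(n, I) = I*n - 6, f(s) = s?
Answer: 2*I*sqrt(5)/2225 ≈ 0.00201*I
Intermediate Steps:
R(n, I) = -6 + I*n
F(p) = I*sqrt(5) (F(p) = sqrt(-5 + p*0) = sqrt(-5 + 0) = sqrt(-5) = I*sqrt(5))
z(q, A) = I*q*sqrt(5) (z(q, A) = (I*sqrt(5))*q = I*q*sqrt(5))
z(R(-1, -14), -286/236)/8900 = (I*(-6 - 14*(-1))*sqrt(5))/8900 = (I*(-6 + 14)*sqrt(5))*(1/8900) = (I*8*sqrt(5))*(1/8900) = (8*I*sqrt(5))*(1/8900) = 2*I*sqrt(5)/2225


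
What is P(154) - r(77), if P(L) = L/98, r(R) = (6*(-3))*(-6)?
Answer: -745/7 ≈ -106.43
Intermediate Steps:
r(R) = 108 (r(R) = -18*(-6) = 108)
P(L) = L/98 (P(L) = L*(1/98) = L/98)
P(154) - r(77) = (1/98)*154 - 1*108 = 11/7 - 108 = -745/7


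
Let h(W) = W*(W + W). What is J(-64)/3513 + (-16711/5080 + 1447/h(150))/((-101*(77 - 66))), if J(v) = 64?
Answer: 78626290063/3717553207500 ≈ 0.021150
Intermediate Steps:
h(W) = 2*W**2 (h(W) = W*(2*W) = 2*W**2)
J(-64)/3513 + (-16711/5080 + 1447/h(150))/((-101*(77 - 66))) = 64/3513 + (-16711/5080 + 1447/((2*150**2)))/((-101*(77 - 66))) = 64*(1/3513) + (-16711*1/5080 + 1447/((2*22500)))/((-101*11)) = 64/3513 + (-16711/5080 + 1447/45000)/(-1111) = 64/3513 + (-16711/5080 + 1447*(1/45000))*(-1/1111) = 64/3513 + (-16711/5080 + 1447/45000)*(-1/1111) = 64/3513 - 9308053/2857500*(-1/1111) = 64/3513 + 9308053/3174682500 = 78626290063/3717553207500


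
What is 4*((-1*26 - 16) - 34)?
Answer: -304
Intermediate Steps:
4*((-1*26 - 16) - 34) = 4*((-26 - 16) - 34) = 4*(-42 - 34) = 4*(-76) = -304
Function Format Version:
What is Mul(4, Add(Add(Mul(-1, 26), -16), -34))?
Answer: -304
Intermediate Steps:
Mul(4, Add(Add(Mul(-1, 26), -16), -34)) = Mul(4, Add(Add(-26, -16), -34)) = Mul(4, Add(-42, -34)) = Mul(4, -76) = -304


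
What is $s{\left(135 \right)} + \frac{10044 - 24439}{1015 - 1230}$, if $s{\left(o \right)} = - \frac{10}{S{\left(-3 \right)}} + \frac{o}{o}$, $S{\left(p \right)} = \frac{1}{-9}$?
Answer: $\frac{6792}{43} \approx 157.95$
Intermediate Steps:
$S{\left(p \right)} = - \frac{1}{9}$
$s{\left(o \right)} = 91$ ($s{\left(o \right)} = - \frac{10}{- \frac{1}{9}} + \frac{o}{o} = \left(-10\right) \left(-9\right) + 1 = 90 + 1 = 91$)
$s{\left(135 \right)} + \frac{10044 - 24439}{1015 - 1230} = 91 + \frac{10044 - 24439}{1015 - 1230} = 91 - \frac{14395}{-215} = 91 - - \frac{2879}{43} = 91 + \frac{2879}{43} = \frac{6792}{43}$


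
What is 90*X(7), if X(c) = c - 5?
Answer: 180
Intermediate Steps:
X(c) = -5 + c
90*X(7) = 90*(-5 + 7) = 90*2 = 180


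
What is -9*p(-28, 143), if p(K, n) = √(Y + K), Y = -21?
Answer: -63*I ≈ -63.0*I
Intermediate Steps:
p(K, n) = √(-21 + K)
-9*p(-28, 143) = -9*√(-21 - 28) = -63*I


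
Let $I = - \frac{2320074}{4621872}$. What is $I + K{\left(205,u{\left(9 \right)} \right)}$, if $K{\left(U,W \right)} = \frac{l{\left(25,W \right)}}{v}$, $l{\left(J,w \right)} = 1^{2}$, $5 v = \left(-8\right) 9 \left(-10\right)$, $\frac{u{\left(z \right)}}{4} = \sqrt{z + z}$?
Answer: $- \frac{6863933}{13865616} \approx -0.49503$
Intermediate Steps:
$u{\left(z \right)} = 4 \sqrt{2} \sqrt{z}$ ($u{\left(z \right)} = 4 \sqrt{z + z} = 4 \sqrt{2 z} = 4 \sqrt{2} \sqrt{z}$)
$v = 144$ ($v = \frac{\left(-8\right) 9 \left(-10\right)}{5} = \frac{\left(-72\right) \left(-10\right)}{5} = \frac{1}{5} \cdot 720 = 144$)
$l{\left(J,w \right)} = 1$
$K{\left(U,W \right)} = \frac{1}{144}$ ($K{\left(U,W \right)} = 1 \cdot \frac{1}{144} = \frac{1}{144}$)
$I = - \frac{386679}{770312}$ ($I = \left(-2320074\right) \frac{1}{4621872} = - \frac{386679}{770312} \approx -0.50198$)
$I + K{\left(205,u{\left(9 \right)} \right)} = - \frac{386679}{770312} + \frac{1}{144} = - \frac{6863933}{13865616}$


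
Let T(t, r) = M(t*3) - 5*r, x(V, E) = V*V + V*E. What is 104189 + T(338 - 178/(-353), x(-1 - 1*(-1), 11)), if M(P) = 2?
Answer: 104191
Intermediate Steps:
x(V, E) = V**2 + E*V
T(t, r) = 2 - 5*r
104189 + T(338 - 178/(-353), x(-1 - 1*(-1), 11)) = 104189 + (2 - 5*(-1 - 1*(-1))*(11 + (-1 - 1*(-1)))) = 104189 + (2 - 5*(-1 + 1)*(11 + (-1 + 1))) = 104189 + (2 - 0*(11 + 0)) = 104189 + (2 - 0*11) = 104189 + (2 - 5*0) = 104189 + (2 + 0) = 104189 + 2 = 104191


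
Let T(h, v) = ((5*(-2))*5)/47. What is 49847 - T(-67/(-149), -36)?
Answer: 2342859/47 ≈ 49848.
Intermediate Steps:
T(h, v) = -50/47 (T(h, v) = -10*5*(1/47) = -50*1/47 = -50/47)
49847 - T(-67/(-149), -36) = 49847 - 1*(-50/47) = 49847 + 50/47 = 2342859/47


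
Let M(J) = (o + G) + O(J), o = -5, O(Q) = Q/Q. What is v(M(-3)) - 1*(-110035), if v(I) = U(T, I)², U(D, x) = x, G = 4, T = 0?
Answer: 110035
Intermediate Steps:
O(Q) = 1
M(J) = 0 (M(J) = (-5 + 4) + 1 = -1 + 1 = 0)
v(I) = I²
v(M(-3)) - 1*(-110035) = 0² - 1*(-110035) = 0 + 110035 = 110035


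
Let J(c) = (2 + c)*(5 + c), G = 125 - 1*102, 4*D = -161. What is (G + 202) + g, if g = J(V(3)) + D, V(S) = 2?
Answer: 851/4 ≈ 212.75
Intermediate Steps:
D = -161/4 (D = (¼)*(-161) = -161/4 ≈ -40.250)
G = 23 (G = 125 - 102 = 23)
g = -49/4 (g = (10 + 2² + 7*2) - 161/4 = (10 + 4 + 14) - 161/4 = 28 - 161/4 = -49/4 ≈ -12.250)
(G + 202) + g = (23 + 202) - 49/4 = 225 - 49/4 = 851/4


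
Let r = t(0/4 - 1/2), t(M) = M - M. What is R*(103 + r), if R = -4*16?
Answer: -6592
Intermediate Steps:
t(M) = 0
r = 0
R = -64
R*(103 + r) = -64*(103 + 0) = -64*103 = -6592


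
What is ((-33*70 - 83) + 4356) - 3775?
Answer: -1812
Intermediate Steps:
((-33*70 - 83) + 4356) - 3775 = ((-2310 - 83) + 4356) - 3775 = (-2393 + 4356) - 3775 = 1963 - 3775 = -1812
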